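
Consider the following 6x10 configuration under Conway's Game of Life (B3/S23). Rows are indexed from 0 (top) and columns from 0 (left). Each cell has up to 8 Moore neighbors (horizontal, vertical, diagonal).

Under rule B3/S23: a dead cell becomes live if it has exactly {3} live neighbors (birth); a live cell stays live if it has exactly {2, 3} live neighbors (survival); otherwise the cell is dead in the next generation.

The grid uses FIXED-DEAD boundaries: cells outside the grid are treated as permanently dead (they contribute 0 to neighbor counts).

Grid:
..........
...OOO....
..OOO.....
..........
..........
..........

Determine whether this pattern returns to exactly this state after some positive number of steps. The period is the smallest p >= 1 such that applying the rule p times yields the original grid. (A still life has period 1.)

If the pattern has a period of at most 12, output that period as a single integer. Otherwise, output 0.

Answer: 2

Derivation:
Simulating and comparing each generation to the original:
Gen 0 (original, given above): 6 live cells
Gen 1: 6 live cells, differs from original
Gen 2: 6 live cells, MATCHES original -> period = 2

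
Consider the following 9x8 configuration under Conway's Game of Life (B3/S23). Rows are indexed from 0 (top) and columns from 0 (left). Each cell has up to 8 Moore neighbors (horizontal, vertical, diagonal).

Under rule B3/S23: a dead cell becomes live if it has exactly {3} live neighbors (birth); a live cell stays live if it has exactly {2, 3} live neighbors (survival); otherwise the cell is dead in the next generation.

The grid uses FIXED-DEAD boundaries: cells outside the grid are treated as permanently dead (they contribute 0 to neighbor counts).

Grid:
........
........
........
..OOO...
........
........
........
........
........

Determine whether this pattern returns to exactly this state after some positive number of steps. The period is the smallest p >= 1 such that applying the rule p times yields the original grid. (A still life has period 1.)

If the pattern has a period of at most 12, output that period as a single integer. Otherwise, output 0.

Simulating and comparing each generation to the original:
Gen 0 (original, given above): 3 live cells
Gen 1: 3 live cells, differs from original
Gen 2: 3 live cells, MATCHES original -> period = 2

Answer: 2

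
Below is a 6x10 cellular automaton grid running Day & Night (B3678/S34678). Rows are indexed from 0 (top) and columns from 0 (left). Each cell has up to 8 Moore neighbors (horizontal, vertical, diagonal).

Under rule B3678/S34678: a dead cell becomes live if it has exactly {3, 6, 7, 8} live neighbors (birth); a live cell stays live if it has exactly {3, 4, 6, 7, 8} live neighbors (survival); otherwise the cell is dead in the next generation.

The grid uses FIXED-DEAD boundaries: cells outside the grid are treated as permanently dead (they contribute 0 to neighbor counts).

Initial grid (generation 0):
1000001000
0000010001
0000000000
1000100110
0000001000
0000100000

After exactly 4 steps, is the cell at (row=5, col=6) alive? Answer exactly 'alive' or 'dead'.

Answer: dead

Derivation:
Simulating step by step:
Generation 0 (given above): 10 live cells
Generation 1: 3 live cells
0000000000
0000000000
0000000010
0000000000
0000010100
0000000000
Generation 2: 0 live cells
0000000000
0000000000
0000000000
0000000000
0000000000
0000000000
Generation 3: 0 live cells
0000000000
0000000000
0000000000
0000000000
0000000000
0000000000
Generation 4: 0 live cells
0000000000
0000000000
0000000000
0000000000
0000000000
0000000000

Cell (5,6) at generation 4: 0 -> dead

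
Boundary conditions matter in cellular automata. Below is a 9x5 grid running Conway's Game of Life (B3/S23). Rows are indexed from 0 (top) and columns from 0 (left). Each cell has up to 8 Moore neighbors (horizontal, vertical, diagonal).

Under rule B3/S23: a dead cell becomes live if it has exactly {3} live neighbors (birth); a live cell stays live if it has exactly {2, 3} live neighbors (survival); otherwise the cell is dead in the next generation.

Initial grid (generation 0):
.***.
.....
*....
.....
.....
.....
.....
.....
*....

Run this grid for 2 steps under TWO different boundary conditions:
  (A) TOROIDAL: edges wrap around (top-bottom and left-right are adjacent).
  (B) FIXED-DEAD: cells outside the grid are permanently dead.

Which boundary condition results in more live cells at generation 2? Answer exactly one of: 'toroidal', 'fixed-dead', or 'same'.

Answer: toroidal

Derivation:
Under TOROIDAL boundary, generation 2:
*..*.
.**..
.....
.....
.....
.....
.....
.....
.**..
Population = 6

Under FIXED-DEAD boundary, generation 2:
.**..
.**..
.....
.....
.....
.....
.....
.....
.....
Population = 4

Comparison: toroidal=6, fixed-dead=4 -> toroidal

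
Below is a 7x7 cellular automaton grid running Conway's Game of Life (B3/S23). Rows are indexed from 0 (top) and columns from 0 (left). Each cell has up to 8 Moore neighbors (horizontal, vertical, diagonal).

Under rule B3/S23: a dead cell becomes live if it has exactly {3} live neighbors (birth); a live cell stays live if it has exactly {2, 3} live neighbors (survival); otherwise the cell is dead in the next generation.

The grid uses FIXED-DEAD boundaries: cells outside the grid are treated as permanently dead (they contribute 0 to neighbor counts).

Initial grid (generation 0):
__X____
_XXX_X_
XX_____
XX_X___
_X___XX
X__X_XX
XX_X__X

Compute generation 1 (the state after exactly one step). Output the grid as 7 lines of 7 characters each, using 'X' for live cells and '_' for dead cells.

Answer: _XXX___
X__X___
___XX__
_______
_X___XX
X______
XXX_XXX

Derivation:
Simulating step by step:
Generation 0 (given above): 21 live cells
Generation 1: 17 live cells
(generation 1 grid is the final answer)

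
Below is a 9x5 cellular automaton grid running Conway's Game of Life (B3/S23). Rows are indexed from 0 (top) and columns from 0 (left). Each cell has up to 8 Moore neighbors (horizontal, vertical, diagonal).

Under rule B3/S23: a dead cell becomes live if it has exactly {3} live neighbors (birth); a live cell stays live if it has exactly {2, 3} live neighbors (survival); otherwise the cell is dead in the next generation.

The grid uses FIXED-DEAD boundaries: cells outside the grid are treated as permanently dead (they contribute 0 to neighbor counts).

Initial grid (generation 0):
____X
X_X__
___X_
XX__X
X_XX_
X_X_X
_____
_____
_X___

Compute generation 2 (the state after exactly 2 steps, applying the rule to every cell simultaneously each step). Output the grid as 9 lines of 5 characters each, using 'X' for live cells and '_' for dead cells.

Simulating step by step:
Generation 0 (given above): 14 live cells
Generation 1: 11 live cells
_____
___X_
X_XX_
XX__X
X_X_X
__X__
_____
_____
_____
Generation 2: 12 live cells
(generation 2 grid is the final answer)

Answer: _____
__XX_
X_XXX
X___X
X_X__
_X_X_
_____
_____
_____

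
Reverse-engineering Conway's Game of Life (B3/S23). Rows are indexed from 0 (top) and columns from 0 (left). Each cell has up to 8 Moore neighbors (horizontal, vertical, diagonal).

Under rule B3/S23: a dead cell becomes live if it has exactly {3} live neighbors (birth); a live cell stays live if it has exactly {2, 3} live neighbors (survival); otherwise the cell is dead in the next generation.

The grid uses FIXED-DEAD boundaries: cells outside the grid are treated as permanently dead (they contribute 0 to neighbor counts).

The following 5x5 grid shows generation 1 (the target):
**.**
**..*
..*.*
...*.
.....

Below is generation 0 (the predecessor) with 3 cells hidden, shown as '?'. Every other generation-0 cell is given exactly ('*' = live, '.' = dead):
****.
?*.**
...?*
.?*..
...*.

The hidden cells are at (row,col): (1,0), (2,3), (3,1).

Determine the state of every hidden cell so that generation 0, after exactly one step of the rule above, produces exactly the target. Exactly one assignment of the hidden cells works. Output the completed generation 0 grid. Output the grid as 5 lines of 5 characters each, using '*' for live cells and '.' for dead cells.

Answer: ****.
.*.**
....*
..*..
...*.

Derivation:
Hidden generation-0 cells (in order): (1,0), (2,3), (3,1).
A hidden cell only influences target cells in its own 3x3 neighborhood. Try each of the 2^3 = 8 assignments, step the completed generation 0 forward once under B3/S23, and compare with the target:
  (1,0)=. (2,3)=. (3,1)=. -> step reproduces the target at every cell -> ACCEPT
  (1,0)=. (2,3)=. (3,1)=* -> step gives (2,1)='*' but target has '.' -> reject
  (1,0)=. (2,3)=* (3,1)=. -> step gives (1,4)='.' but target has '*' -> reject
  (1,0)=. (2,3)=* (3,1)=* -> step gives (1,4)='.' but target has '*' -> reject
  (1,0)=* (2,3)=. (3,1)=. -> step gives (0,1)='.' but target has '*' -> reject
  (1,0)=* (2,3)=. (3,1)=* -> step gives (0,1)='.' but target has '*' -> reject
  (1,0)=* (2,3)=* (3,1)=. -> step gives (0,1)='.' but target has '*' -> reject
  (1,0)=* (2,3)=* (3,1)=* -> step gives (0,1)='.' but target has '*' -> reject
Unique solution: (1,0)=dead, (2,3)=dead, (3,1)=dead.
Check: live-neighbor counts of every cell in the completed generation 0:
23433
33543
12342
01132
01211
Applying B3/S23 to generation 0 with these counts gives:
**.**
**..*
..*.*
...*.
.....
which matches the target exactly.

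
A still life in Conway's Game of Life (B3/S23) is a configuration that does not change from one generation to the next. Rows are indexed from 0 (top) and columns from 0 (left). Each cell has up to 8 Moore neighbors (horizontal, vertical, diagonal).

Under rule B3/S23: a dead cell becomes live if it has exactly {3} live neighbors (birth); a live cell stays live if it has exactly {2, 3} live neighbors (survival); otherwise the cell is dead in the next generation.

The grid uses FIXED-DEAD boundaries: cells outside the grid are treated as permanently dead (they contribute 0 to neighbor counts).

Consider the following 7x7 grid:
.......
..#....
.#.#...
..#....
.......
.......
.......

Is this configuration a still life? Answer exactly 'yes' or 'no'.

Answer: yes

Derivation:
Compute generation 1 and compare to generation 0 (given above):
Generation 1:
.......
..#....
.#.#...
..#....
.......
.......
.......
The grids are IDENTICAL -> still life.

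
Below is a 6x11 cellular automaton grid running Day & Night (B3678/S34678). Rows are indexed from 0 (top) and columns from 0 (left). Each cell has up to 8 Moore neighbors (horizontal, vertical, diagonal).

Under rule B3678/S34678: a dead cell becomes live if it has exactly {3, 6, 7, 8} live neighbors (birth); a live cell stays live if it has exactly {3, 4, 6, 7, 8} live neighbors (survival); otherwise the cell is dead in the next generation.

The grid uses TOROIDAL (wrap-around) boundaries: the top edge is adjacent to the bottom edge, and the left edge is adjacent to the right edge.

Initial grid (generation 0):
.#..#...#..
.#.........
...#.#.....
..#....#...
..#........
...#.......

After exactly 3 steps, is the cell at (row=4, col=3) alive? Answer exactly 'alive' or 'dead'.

Simulating step by step:
Generation 0 (given above): 10 live cells
Generation 1: 7 live cells
..#........
..#.#......
..#........
...#.......
...#.......
..#........
Generation 2: 5 live cells
.#.........
.#.........
...........
..#........
..#........
...#.......
Generation 3: 3 live cells
..#........
...........
...........
...........
...#.......
..#........

Cell (4,3) at generation 3: 1 -> alive

Answer: alive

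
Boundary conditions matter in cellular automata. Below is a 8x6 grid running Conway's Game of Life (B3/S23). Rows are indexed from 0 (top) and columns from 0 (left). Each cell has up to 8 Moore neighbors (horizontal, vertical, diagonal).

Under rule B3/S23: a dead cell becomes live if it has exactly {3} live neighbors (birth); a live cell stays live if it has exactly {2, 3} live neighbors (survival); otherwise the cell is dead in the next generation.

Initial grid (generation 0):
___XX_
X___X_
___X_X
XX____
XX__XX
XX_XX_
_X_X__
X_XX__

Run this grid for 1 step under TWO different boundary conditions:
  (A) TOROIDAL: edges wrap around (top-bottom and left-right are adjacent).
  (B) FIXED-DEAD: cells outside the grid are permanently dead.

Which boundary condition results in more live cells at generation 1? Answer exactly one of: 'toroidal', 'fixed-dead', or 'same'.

Answer: fixed-dead

Derivation:
Under TOROIDAL boundary, generation 1:
_XX_X_
______
_X__XX
_XX___
___XX_
___X__
_____X
_X____
Population = 13

Under FIXED-DEAD boundary, generation 1:
___XX_
_____X
XX__X_
XXX__X
___XXX
___X_X
______
_XXX__
Population = 18

Comparison: toroidal=13, fixed-dead=18 -> fixed-dead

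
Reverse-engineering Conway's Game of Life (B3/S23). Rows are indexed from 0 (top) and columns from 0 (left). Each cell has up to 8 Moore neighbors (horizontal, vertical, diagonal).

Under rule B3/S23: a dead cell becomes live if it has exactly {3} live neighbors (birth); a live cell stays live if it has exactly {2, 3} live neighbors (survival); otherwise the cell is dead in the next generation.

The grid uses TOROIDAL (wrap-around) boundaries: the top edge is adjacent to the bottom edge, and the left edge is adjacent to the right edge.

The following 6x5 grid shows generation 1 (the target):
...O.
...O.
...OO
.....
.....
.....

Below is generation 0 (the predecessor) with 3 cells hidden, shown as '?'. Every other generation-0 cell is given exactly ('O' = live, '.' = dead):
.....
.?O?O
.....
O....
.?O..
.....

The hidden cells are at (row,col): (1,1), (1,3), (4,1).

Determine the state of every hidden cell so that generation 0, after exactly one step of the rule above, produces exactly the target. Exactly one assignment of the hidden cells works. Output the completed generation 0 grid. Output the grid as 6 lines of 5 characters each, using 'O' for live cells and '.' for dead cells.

Answer: .....
..OOO
.....
O....
..O..
.....

Derivation:
Hidden generation-0 cells (in order): (1,1), (1,3), (4,1).
A hidden cell only influences target cells in its own 3x3 neighborhood. Try each of the 2^3 = 8 assignments, step the completed generation 0 forward once under B3/S23, and compare with the target:
  (1,1)=. (1,3)=. (4,1)=. -> step gives (0,3)='.' but target has 'O' -> reject
  (1,1)=. (1,3)=. (4,1)=O -> step gives (0,3)='.' but target has 'O' -> reject
  (1,1)=. (1,3)=O (4,1)=. -> step reproduces the target at every cell -> ACCEPT
  (1,1)=. (1,3)=O (4,1)=O -> step gives (3,1)='O' but target has '.' -> reject
  (1,1)=O (1,3)=. (4,1)=. -> step gives (0,3)='.' but target has 'O' -> reject
  (1,1)=O (1,3)=. (4,1)=O -> step gives (0,3)='.' but target has 'O' -> reject
  (1,1)=O (1,3)=O (4,1)=. -> step gives (0,2)='O' but target has '.' -> reject
  (1,1)=O (1,3)=O (4,1)=O -> step gives (0,2)='O' but target has '.' -> reject
Unique solution: (1,1)=dead, (1,3)=live, (4,1)=dead.
Check: live-neighbor counts of every cell in the completed generation 0:
11232
11121
22233
02111
12011
01110
Applying B3/S23 to generation 0 with these counts gives:
...O.
...O.
...OO
.....
.....
.....
which matches the target exactly.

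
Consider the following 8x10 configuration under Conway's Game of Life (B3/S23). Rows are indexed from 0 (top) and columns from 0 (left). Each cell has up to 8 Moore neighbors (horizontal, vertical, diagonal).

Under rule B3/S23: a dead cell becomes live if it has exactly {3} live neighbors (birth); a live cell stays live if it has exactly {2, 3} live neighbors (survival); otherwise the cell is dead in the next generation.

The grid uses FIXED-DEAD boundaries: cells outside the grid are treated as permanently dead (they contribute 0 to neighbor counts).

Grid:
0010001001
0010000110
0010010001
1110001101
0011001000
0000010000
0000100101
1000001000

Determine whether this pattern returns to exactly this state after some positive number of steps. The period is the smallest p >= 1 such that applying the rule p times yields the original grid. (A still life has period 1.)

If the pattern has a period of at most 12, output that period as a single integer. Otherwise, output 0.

Simulating and comparing each generation to the original:
Gen 0 (original, given above): 24 live cells
Gen 1: 27 live cells, differs from original
Gen 2: 20 live cells, differs from original
Gen 3: 19 live cells, differs from original
Gen 4: 20 live cells, differs from original
Gen 5: 20 live cells, differs from original
Gen 6: 18 live cells, differs from original
Gen 7: 11 live cells, differs from original
Gen 8: 13 live cells, differs from original
Gen 9: 13 live cells, differs from original
Gen 10: 12 live cells, differs from original
Gen 11: 12 live cells, differs from original
Gen 12: 15 live cells, differs from original
No period found within 12 steps.

Answer: 0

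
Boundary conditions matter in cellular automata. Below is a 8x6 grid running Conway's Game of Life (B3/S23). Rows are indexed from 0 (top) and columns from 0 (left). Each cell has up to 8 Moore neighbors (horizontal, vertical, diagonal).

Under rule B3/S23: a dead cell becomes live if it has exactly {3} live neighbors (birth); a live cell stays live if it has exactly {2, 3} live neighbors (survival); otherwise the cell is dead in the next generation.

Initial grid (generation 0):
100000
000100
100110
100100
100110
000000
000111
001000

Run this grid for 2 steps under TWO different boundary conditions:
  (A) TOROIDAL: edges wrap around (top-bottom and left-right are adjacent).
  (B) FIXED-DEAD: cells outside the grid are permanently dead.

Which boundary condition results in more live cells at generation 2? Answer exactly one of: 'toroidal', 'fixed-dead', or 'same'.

Under TOROIDAL boundary, generation 2:
000000
001001
000000
110000
111111
000001
000101
000101
Population = 15

Under FIXED-DEAD boundary, generation 2:
000000
001010
000010
010000
011110
000001
000101
000110
Population = 13

Comparison: toroidal=15, fixed-dead=13 -> toroidal

Answer: toroidal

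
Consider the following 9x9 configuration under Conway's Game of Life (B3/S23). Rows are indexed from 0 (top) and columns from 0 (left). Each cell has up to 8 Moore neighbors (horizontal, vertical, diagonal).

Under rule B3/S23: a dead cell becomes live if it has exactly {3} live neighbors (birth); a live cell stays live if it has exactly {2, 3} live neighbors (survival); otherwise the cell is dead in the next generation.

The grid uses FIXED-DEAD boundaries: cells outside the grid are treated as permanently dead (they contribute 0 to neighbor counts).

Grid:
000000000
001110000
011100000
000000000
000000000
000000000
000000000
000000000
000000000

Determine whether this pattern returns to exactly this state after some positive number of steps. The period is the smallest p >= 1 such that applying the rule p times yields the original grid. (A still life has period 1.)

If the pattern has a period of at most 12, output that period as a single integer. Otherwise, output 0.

Simulating and comparing each generation to the original:
Gen 0 (original, given above): 6 live cells
Gen 1: 6 live cells, differs from original
Gen 2: 6 live cells, MATCHES original -> period = 2

Answer: 2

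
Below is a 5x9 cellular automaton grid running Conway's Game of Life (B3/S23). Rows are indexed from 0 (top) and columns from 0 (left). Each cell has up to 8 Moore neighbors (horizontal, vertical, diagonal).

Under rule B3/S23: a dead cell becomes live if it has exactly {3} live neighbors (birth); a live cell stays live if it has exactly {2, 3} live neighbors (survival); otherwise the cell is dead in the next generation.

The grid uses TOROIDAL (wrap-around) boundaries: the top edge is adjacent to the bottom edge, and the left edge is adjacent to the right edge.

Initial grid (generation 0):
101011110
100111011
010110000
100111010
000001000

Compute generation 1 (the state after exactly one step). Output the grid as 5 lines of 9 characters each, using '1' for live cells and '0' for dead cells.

Simulating step by step:
Generation 0 (given above): 21 live cells
Generation 1: 13 live cells
(generation 1 grid is the final answer)

Answer: 110000010
100000010
010000010
001101100
010000010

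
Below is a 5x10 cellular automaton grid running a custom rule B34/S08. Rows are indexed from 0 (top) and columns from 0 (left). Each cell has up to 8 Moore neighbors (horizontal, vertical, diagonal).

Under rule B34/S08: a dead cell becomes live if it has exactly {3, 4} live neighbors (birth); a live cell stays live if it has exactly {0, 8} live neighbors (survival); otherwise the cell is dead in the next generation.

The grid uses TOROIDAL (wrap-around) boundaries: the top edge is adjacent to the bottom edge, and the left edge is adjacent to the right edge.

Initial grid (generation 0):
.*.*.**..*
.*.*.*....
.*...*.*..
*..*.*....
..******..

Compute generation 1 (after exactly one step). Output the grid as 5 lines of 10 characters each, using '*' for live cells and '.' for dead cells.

Simulating step by step:
Generation 0 (given above): 20 live cells
Generation 1: 13 live cells
(generation 1 grid is the final answer)

Answer: *......*.*
*.........
*.*...**..
.**....*..
**........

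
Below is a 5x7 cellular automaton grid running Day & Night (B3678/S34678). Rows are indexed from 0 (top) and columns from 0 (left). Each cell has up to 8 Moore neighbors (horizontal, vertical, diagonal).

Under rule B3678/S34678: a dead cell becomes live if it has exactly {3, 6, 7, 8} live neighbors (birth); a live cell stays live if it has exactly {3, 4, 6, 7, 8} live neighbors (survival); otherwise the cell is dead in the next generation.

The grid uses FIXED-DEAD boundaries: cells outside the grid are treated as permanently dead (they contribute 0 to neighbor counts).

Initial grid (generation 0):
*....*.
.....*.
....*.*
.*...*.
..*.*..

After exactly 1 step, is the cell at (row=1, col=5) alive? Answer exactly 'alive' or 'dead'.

Answer: alive

Derivation:
Simulating step by step:
Generation 0 (given above): 9 live cells
Generation 1: 6 live cells
.......
....***
.......
...***.
.......

Cell (1,5) at generation 1: 1 -> alive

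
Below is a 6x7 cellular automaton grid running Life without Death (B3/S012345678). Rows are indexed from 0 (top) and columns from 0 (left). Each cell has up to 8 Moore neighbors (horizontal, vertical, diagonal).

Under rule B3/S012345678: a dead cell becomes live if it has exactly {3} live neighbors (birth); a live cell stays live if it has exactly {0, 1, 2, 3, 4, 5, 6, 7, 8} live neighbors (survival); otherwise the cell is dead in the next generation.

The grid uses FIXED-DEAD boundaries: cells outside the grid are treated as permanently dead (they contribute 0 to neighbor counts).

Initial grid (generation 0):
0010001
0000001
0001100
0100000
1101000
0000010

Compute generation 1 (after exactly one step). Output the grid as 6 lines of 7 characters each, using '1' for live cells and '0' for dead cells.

Simulating step by step:
Generation 0 (given above): 10 live cells
Generation 1: 16 live cells
(generation 1 grid is the final answer)

Answer: 0010001
0001011
0001100
1101100
1111000
0000010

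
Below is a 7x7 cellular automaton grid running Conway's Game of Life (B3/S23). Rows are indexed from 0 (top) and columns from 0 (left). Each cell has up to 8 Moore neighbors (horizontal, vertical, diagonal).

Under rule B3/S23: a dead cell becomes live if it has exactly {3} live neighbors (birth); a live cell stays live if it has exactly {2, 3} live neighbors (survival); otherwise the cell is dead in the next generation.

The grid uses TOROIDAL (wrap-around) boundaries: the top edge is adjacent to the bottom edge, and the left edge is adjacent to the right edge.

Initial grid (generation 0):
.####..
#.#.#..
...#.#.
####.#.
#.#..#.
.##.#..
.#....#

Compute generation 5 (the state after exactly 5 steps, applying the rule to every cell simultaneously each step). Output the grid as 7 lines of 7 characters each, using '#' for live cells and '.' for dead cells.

Answer: .....#.
....##.
....#.#
#######
##...##
#...#..
...#...

Derivation:
Simulating step by step:
Generation 0 (given above): 22 live cells
Generation 1: 16 live cells
....##.
.....#.
#....#.
#..#.#.
#....#.
..##.##
....##.
Generation 2: 12 live cells
......#
.....#.
.....#.
##...#.
####.#.
...#...
.......
Generation 3: 11 live cells
.......
.....##
....##.
#....#.
#..#...
.#.##..
.......
Generation 4: 13 live cells
.......
....###
....#..
.....#.
####..#
..###..
.......
Generation 5: 19 live cells
(generation 5 grid is the final answer)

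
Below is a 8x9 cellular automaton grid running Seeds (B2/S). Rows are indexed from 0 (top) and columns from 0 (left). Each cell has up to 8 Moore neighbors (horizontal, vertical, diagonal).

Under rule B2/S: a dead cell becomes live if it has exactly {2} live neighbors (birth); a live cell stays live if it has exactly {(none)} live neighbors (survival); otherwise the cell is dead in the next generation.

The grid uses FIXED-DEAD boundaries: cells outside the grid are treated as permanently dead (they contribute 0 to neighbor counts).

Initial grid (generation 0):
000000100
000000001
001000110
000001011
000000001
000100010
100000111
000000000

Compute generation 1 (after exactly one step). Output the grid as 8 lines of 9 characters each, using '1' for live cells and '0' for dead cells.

Simulating step by step:
Generation 0 (given above): 15 live cells
Generation 1: 6 live cells
(generation 1 grid is the final answer)

Answer: 000000010
000001000
000001000
000000000
000010000
000000000
000000000
000000101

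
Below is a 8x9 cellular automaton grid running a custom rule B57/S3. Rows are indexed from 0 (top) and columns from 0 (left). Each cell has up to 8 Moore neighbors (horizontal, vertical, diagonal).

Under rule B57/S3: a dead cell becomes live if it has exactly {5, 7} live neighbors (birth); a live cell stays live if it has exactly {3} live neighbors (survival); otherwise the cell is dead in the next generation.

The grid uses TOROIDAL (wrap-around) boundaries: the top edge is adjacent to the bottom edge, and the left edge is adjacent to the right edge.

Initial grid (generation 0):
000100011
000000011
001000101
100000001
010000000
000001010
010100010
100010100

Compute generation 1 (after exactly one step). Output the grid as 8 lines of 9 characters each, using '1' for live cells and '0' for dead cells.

Simulating step by step:
Generation 0 (given above): 19 live cells
Generation 1: 2 live cells
(generation 1 grid is the final answer)

Answer: 000000000
000000000
000000010
100000000
000000000
000000000
000000000
000000000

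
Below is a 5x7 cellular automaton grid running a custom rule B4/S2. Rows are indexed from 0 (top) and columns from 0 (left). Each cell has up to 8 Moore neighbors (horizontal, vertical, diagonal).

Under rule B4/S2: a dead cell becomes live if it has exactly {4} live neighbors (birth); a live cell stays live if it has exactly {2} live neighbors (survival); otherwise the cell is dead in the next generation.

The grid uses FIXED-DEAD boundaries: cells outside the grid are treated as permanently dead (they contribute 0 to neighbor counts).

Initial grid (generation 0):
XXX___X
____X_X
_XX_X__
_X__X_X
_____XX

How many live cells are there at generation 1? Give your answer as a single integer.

Answer: 12

Derivation:
Simulating step by step:
Generation 0 (given above): 14 live cells
Generation 1: 12 live cells
_X_____
__XX_X_
_XXXX__
_X__X_X
______X
Population at generation 1: 12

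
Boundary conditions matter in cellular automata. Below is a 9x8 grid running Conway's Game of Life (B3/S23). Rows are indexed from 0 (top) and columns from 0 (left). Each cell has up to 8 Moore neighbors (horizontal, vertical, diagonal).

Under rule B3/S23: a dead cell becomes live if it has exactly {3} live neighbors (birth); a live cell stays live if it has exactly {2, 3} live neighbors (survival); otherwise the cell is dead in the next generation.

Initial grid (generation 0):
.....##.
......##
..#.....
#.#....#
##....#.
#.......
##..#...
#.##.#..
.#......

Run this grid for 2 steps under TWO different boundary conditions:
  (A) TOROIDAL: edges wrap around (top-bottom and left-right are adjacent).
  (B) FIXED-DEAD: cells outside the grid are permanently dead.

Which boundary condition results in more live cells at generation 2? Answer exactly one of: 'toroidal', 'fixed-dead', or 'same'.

Under TOROIDAL boundary, generation 2:
#.......
........
.#...#..
#......#
........
...#....
#.#.#..#
#.....#.
###.....
Population = 15

Under FIXED-DEAD boundary, generation 2:
.....#.#
........
.#...#.#
#.......
.#......
.#.#....
..#.#...
#...#...
.##.....
Population = 15

Comparison: toroidal=15, fixed-dead=15 -> same

Answer: same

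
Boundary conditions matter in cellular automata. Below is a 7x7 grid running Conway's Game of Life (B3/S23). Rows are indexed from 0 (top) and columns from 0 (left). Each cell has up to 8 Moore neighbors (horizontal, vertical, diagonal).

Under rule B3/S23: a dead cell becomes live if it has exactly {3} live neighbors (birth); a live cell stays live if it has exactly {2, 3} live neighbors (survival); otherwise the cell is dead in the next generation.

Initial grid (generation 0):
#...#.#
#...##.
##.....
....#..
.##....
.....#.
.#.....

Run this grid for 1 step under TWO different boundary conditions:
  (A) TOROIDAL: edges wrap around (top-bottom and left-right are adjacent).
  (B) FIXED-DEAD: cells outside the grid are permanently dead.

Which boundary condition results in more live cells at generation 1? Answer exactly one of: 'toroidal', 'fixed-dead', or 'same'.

Answer: toroidal

Derivation:
Under TOROIDAL boundary, generation 1:
##..#.#
....##.
##..###
#.#....
.......
.##....
#....##
Population = 18

Under FIXED-DEAD boundary, generation 1:
....#..
#...##.
##..##.
#.#....
.......
.##....
.......
Population = 12

Comparison: toroidal=18, fixed-dead=12 -> toroidal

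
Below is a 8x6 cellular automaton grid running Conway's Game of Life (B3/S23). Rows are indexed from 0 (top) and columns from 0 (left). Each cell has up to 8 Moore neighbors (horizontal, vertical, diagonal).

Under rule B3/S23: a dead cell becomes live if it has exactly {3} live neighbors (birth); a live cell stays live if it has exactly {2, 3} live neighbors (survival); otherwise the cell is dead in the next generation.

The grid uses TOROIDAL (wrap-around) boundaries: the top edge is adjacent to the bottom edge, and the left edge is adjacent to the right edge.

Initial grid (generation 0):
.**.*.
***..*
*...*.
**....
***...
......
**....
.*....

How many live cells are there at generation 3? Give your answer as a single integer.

Answer: 11

Derivation:
Simulating step by step:
Generation 0 (given above): 17 live cells
Generation 1: 11 live cells
...*.*
..*.*.
..*...
..*...
*.*...
..*...
**....
......
Generation 2: 14 live cells
...**.
..*.*.
.**...
..**..
..**..
*.*...
.*....
*.....
Generation 3: 11 live cells
...***
.**.*.
.*....
......
......
..**..
**....
......
Population at generation 3: 11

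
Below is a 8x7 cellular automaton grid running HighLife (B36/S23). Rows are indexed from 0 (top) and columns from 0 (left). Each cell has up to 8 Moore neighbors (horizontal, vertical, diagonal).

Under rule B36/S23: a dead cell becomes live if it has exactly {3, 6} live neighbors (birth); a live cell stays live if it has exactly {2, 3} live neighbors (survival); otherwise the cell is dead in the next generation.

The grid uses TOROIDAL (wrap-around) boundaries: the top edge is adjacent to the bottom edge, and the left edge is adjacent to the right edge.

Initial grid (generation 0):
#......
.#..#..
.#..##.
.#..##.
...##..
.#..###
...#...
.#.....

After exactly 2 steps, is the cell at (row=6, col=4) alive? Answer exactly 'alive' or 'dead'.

Simulating step by step:
Generation 0 (given above): 17 live cells
Generation 1: 22 live cells
##.....
##..##.
####...
..#....
#.##.##
..#..#.
#.#.##.
.......
Generation 2: 26 live cells
##....#
...##..
#..##.#
.#..#..
..#####
#.#...#
.#.####
#.....#

Cell (6,4) at generation 2: 1 -> alive

Answer: alive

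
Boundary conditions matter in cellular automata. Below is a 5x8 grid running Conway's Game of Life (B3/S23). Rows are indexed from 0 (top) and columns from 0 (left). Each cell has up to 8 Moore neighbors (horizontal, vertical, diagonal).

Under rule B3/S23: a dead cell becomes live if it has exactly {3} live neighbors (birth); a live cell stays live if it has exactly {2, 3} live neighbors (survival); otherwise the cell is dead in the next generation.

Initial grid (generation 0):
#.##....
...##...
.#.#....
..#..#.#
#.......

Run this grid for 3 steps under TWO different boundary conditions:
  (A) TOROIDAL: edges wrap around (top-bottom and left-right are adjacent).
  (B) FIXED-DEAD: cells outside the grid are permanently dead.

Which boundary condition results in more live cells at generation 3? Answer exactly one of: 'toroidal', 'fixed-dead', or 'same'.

Answer: toroidal

Derivation:
Under TOROIDAL boundary, generation 3:
...###..
...##...
##.....#
#......#
#......#
Population = 12

Under FIXED-DEAD boundary, generation 3:
...##...
....#...
..##....
..#.....
........
Population = 6

Comparison: toroidal=12, fixed-dead=6 -> toroidal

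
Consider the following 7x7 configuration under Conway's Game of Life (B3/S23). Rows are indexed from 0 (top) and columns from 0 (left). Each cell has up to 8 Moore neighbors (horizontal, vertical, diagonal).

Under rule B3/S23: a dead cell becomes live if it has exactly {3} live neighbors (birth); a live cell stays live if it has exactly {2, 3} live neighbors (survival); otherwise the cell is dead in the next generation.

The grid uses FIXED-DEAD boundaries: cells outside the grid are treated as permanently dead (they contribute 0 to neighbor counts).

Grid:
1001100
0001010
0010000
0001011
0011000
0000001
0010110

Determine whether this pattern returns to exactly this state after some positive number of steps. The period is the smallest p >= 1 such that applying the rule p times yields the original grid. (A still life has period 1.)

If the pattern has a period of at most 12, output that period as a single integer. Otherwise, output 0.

Simulating and comparing each generation to the original:
Gen 0 (original, given above): 15 live cells
Gen 1: 19 live cells, differs from original
Gen 2: 10 live cells, differs from original
Gen 3: 6 live cells, differs from original
Gen 4: 3 live cells, differs from original
Gen 5: 4 live cells, differs from original
Gen 6: 4 live cells, differs from original
Gen 7: 4 live cells, differs from original
Gen 8: 4 live cells, differs from original
Gen 9: 4 live cells, differs from original
Gen 10: 4 live cells, differs from original
Gen 11: 4 live cells, differs from original
Gen 12: 4 live cells, differs from original
No period found within 12 steps.

Answer: 0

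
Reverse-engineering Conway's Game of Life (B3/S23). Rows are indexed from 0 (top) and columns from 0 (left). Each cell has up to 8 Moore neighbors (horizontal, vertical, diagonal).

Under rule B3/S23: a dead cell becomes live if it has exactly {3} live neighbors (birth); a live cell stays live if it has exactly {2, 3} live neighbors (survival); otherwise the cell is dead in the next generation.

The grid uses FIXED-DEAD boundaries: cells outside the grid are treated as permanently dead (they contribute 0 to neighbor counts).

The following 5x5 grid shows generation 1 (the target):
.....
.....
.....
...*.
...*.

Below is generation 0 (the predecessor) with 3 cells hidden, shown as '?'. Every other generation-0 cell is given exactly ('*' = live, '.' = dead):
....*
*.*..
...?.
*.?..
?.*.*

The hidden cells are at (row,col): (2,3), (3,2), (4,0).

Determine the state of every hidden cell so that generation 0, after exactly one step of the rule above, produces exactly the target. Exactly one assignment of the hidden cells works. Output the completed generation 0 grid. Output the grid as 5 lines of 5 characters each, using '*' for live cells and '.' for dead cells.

Hidden generation-0 cells (in order): (2,3), (3,2), (4,0).
A hidden cell only influences target cells in its own 3x3 neighborhood. Try each of the 2^3 = 8 assignments, step the completed generation 0 forward once under B3/S23, and compare with the target:
  (2,3)=. (3,2)=. (4,0)=. -> step gives (2,1)='*' but target has '.' -> reject
  (2,3)=. (3,2)=. (4,0)=* -> step gives (2,1)='*' but target has '.' -> reject
  (2,3)=. (3,2)=* (4,0)=. -> step gives (3,1)='*' but target has '.' -> reject
  (2,3)=. (3,2)=* (4,0)=* -> step reproduces the target at every cell -> ACCEPT
  (2,3)=* (3,2)=. (4,0)=. -> step gives (1,3)='*' but target has '.' -> reject
  (2,3)=* (3,2)=. (4,0)=* -> step gives (1,3)='*' but target has '.' -> reject
  (2,3)=* (3,2)=* (4,0)=. -> step gives (1,3)='*' but target has '.' -> reject
  (2,3)=* (3,2)=* (4,0)=* -> step gives (1,3)='*' but target has '.' -> reject
Unique solution: (2,3)=dead, (3,2)=live, (4,0)=live.
Check: live-neighbor counts of every cell in the completed generation 0:
12120
02021
24220
14131
14130
Applying B3/S23 to generation 0 with these counts gives:
.....
.....
.....
...*.
...*.
which matches the target exactly.

Answer: ....*
*.*..
.....
*.*..
*.*.*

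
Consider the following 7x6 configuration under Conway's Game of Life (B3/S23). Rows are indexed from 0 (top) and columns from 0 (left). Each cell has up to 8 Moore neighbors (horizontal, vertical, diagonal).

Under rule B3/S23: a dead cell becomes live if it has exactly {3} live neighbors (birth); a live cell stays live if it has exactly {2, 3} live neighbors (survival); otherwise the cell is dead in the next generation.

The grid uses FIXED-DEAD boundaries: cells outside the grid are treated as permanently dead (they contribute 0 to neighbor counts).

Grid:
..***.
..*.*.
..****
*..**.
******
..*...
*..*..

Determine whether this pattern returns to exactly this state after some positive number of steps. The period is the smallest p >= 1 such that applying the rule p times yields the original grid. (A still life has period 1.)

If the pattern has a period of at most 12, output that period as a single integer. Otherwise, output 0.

Simulating and comparing each generation to the original:
Gen 0 (original, given above): 21 live cells
Gen 1: 10 live cells, differs from original
Gen 2: 8 live cells, differs from original
Gen 3: 7 live cells, differs from original
Gen 4: 7 live cells, differs from original
Gen 5: 7 live cells, differs from original
Gen 6: 7 live cells, differs from original
Gen 7: 7 live cells, differs from original
Gen 8: 7 live cells, differs from original
Gen 9: 7 live cells, differs from original
Gen 10: 7 live cells, differs from original
Gen 11: 7 live cells, differs from original
Gen 12: 7 live cells, differs from original
No period found within 12 steps.

Answer: 0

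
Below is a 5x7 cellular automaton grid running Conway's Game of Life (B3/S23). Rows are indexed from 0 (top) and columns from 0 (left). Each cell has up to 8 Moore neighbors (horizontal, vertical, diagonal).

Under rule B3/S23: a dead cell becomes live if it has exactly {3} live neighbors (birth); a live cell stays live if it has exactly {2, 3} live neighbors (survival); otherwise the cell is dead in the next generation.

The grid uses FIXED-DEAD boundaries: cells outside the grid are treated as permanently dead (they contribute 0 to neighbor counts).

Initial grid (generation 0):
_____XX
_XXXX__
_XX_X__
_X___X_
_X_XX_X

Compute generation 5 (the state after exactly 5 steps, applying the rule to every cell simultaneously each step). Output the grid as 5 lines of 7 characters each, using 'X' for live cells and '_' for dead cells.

Simulating step by step:
Generation 0 (given above): 15 live cells
Generation 1: 15 live cells
__XXXX_
_X__X__
X___XX_
XX___X_
__X_XX_
Generation 2: 16 live cells
__XXXX_
_XX____
X___XX_
XX_X__X
_X__XX_
Generation 3: 20 live cells
_XXXX__
_XX____
X__XXX_
XXXX__X
XXX_XX_
Generation 4: 11 live cells
_X_X___
X____X_
X___XX_
______X
X___XX_
Generation 5: 8 live cells
(generation 5 grid is the final answer)

Answer: _______
XX___X_
____XXX
______X
_____X_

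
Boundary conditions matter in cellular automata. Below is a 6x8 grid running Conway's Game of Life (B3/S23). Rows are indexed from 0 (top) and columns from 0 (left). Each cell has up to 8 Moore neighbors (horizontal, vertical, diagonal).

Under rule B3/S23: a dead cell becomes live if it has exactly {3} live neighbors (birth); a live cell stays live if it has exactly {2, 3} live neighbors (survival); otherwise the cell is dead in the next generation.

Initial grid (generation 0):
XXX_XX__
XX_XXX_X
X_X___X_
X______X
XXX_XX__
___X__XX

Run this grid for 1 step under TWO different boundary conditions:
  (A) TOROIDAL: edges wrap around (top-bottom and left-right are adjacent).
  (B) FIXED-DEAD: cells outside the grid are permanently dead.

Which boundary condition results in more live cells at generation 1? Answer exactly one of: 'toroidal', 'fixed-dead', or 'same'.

Answer: fixed-dead

Derivation:
Under TOROIDAL boundary, generation 1:
________
________
__XXXXX_
__XX_XX_
_XXXXX__
______XX
Population = 16

Under FIXED-DEAD boundary, generation 1:
X_X__XX_
________
X_XXXXXX
X_XX_XX_
XXXXXX_X
_XXXXXX_
Population = 29

Comparison: toroidal=16, fixed-dead=29 -> fixed-dead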